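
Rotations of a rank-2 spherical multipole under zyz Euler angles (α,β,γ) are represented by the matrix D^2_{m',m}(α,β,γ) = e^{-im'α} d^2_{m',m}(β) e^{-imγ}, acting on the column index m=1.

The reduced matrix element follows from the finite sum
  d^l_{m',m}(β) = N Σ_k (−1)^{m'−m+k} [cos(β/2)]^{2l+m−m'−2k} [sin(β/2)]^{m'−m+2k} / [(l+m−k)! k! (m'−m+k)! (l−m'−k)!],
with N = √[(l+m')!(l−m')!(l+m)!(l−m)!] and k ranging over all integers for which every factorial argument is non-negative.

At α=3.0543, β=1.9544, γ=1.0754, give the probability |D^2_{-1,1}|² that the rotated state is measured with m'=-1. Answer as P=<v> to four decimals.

P=0.0299

First d^2_{-1,1}(β=1.9544), then the phase factors e^{-i(-1)α} and e^{-i(1)γ}:
With c≡cos(β/2)=0.559346 and s≡sin(β/2)=0.828934, N=[1·6·6·1]^{1/2}=6.000000
k: max(0,(1)−(-1))=2 … min(2+(1),2−(-1))=3
  k=2: (−1)^0·6.0000/(2)·0.5593^2·0.8289^2 = +0.644944
  k=3: (−1)^1·6.0000/(6)·0.5593^0·0.8289^4 = -0.472151
d^2_{-1,1}(1.9544) = +0.644944 -0.472151 = +0.172794
|D^2_{-1,1}|² = |d^2_{-1,1}(β)|² = (+0.172794)² = 0.029858 (the z-rotation phases have unit modulus)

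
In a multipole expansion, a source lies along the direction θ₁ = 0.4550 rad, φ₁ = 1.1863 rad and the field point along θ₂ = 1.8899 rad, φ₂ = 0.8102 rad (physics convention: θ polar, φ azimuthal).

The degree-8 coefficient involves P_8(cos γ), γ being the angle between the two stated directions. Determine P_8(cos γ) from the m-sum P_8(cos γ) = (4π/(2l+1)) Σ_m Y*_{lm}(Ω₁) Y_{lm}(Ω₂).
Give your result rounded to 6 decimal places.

0.168961

Expand P_8 via completeness: Σ_{m} conj(Y_{8,m}) at Ω₁ times Y_{8,m} at Ω₂ —
  term(m=-8) = (-0.000242, 0.000032)   from Y*(Ω₁)=(-0.000715, -0.000047), Y(Ω₂)=(0.333876, -0.067129)
  term(m=-7) = (0.002304, -0.001286)   from Y*(Ω₁)=(-0.002551, 0.005279), Y(Ω₂)=(-0.368442, -0.258491)
  term(m=-6) = (-0.002505, 0.003061)   from Y*(Ω₁)=(0.020215, 0.022309), Y(Ω₂)=(0.019479, 0.129928)
  term(m=-5) = (-0.009965, 0.031141)   from Y*(Ω₁)=(0.102315, -0.037544), Y(Ω₂)=(-0.184268, 0.236748)
  term(m=-4) = (-0.004779, -0.071867)   from Y*(Ω₁)=(0.009247, -0.281715), Y(Ω₂)=(0.254273, -0.025309)
  term(m=-3) = (-0.040599, -0.085682)   from Y*(Ω₁)=(-0.451214, -0.200044), Y(Ω₂)=(0.145555, 0.125360)
  term(m=-2) = (0.101046, 0.094550)   from Y*(Ω₁)=(-0.342305, 0.331253), Y(Ω₂)=(-0.014405, -0.290155)
  term(m=-1) = (-0.001801, -0.000711)   from Y*(Ω₁)=(-0.005165, -0.012766), Y(Ω₂)=(0.096950, -0.101882)
  term(m=+0) = (0.141656, 0.000000)   from Y*(Ω₁)=(-0.476314, -0.000000), Y(Ω₂)=(-0.297401, 0.000000)
  term(m=+1) = (-0.001801, 0.000711)   from Y*(Ω₁)=(0.005165, -0.012766), Y(Ω₂)=(-0.096950, -0.101882)
  term(m=+2) = (0.101046, -0.094550)   from Y*(Ω₁)=(-0.342305, -0.331253), Y(Ω₂)=(-0.014405, 0.290155)
  term(m=+3) = (-0.040599, 0.085682)   from Y*(Ω₁)=(0.451214, -0.200044), Y(Ω₂)=(-0.145555, 0.125360)
  term(m=+4) = (-0.004779, 0.071867)   from Y*(Ω₁)=(0.009247, 0.281715), Y(Ω₂)=(0.254273, 0.025309)
  term(m=+5) = (-0.009965, -0.031141)   from Y*(Ω₁)=(-0.102315, -0.037544), Y(Ω₂)=(0.184268, 0.236748)
  term(m=+6) = (-0.002505, -0.003061)   from Y*(Ω₁)=(0.020215, -0.022309), Y(Ω₂)=(0.019479, -0.129928)
  term(m=+7) = (0.002304, 0.001286)   from Y*(Ω₁)=(0.002551, 0.005279), Y(Ω₂)=(0.368442, -0.258491)
  term(m=+8) = (-0.000242, -0.000032)   from Y*(Ω₁)=(-0.000715, 0.000047), Y(Ω₂)=(0.333876, 0.067129)
Total Σ_m = (0.228574, 0.000000). Multiply by 0.739198: (0.168961, 0.000000). P_8(cos γ) = 0.168961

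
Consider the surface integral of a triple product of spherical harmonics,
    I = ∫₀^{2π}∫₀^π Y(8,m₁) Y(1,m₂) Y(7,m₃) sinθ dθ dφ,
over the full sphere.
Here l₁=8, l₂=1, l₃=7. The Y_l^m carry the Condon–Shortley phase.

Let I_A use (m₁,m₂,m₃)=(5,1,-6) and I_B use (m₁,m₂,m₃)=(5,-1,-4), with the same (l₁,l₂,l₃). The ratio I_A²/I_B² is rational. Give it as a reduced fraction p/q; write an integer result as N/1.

1/26

Same 8,1,7: normalisation and zero-m 3j drop out of the ratio.
A: Δ: 2! 14! 0! / 17! → 1/2040; sum: t=2:+1/12454041600 = 1/12454041600; 3j²(8 1 7; 5 1 -6) = Δ·Π!·Σ² = 1/680  (sign -1)
B: Δ: 2! 14! 0! / 17! → 1/2040; sum: t=0:+1/479001600 = 1/479001600; 3j²(8 1 7; 5 -1 -4) = Δ·Π!·Σ² = 13/340  (sign -1)
I_A²/I_B² = (1/680)/(13/340) = 1/26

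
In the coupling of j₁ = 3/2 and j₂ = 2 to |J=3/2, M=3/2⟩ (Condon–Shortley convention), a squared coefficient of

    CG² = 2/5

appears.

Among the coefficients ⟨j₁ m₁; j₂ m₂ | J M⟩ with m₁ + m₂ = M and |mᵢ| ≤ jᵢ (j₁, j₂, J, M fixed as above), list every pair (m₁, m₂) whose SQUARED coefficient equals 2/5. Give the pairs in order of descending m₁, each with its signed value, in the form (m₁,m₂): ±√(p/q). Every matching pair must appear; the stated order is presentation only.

Admissible pairs with m₁+m₂ = M = 3/2: (-1/2,2), (1/2,1), (3/2,0)
  (m₁,m₂)=(3/2,0): CG² = 1/5, CG = +√(1/5)
  (m₁,m₂)=(1/2,1): CG² = 2/5, CG = −√(2/5)   ← matches the target
  (m₁,m₂)=(-1/2,2): CG² = 2/5, CG = +√(2/5)   ← matches the target
Pairs with CG² = 2/5: (1/2,1): −√(2/5); (-1/2,2): +√(2/5)

(1/2,1): −√(2/5); (-1/2,2): +√(2/5)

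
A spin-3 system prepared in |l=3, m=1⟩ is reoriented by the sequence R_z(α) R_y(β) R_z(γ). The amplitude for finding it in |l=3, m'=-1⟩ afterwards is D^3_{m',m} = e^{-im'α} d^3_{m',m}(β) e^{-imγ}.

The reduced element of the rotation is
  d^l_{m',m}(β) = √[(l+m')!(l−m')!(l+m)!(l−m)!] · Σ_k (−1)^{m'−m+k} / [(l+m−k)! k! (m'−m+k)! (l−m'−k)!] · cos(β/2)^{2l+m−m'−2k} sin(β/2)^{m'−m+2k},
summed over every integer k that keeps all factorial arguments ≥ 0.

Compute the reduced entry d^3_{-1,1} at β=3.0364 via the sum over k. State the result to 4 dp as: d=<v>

d=0.9698

d^3_{-1,1}(β=3.0364) via the finite sum:
Half-angle: c=0.052572, s=0.998617. N=√(2·24·24·2)=48.000000
The bounds max(0,m−m')=2 and min(l+m,l−m')=4 give 3 terms
  k=2: (−1)^0·48.0000/(8)·0.0526^4·0.9986^2 = +0.000046
  k=3: (−1)^1·48.0000/(6)·0.0526^2·0.9986^4 = -0.021989
  k=4: (−1)^2·48.0000/(48)·0.0526^0·0.9986^6 = +0.991731
d^3_{-1,1}(3.0364) = +0.000046 -0.021989 +0.991731 = +0.969789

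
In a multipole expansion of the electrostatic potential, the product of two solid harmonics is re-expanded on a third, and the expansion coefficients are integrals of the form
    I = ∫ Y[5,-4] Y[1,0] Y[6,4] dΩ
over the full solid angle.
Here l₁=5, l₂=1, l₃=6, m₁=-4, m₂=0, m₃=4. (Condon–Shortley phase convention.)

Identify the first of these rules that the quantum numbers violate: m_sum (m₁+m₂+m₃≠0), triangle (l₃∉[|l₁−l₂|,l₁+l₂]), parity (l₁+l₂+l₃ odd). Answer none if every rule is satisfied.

none

Σmᵢ = 0  ✓
l₃∈[|l₁−l₂|,l₁+l₂]=[4,6], have l₃=6  ✓
Σlᵢ = 12 ⇒ even  ✓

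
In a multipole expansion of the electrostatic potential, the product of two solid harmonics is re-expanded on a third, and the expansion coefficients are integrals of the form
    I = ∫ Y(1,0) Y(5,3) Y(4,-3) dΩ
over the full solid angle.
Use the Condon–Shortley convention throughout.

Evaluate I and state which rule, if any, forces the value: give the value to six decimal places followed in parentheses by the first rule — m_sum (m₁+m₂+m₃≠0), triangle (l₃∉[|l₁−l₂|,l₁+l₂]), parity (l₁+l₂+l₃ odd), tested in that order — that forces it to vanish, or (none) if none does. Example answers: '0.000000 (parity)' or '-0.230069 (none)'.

-0.196426 (none)

Checks pass: Σm=0; 10 even; l₃=4∈[4,6].
(2·1+1)(2·5+1)(2·4+1) = 297
Δ: 2! 0! 8! / 11! → 1/495
sum: t=1:−1/576 = -1/576
3j²(1 5 4; 0 0 0) = Δ·Π!·Σ² = 5/99  (sign -1)
sum: t=1:−1/5040 = -1/5040
3j²(1 5 4; 0 3 -3) = Δ·Π!·Σ² = 16/495  (sign +1)
combine: 4πI² = 297·5/99·16/495 = 16/33
take √, sign -1: I = -0.19642560
No selection rule forces the value: the integral is nonzero (none).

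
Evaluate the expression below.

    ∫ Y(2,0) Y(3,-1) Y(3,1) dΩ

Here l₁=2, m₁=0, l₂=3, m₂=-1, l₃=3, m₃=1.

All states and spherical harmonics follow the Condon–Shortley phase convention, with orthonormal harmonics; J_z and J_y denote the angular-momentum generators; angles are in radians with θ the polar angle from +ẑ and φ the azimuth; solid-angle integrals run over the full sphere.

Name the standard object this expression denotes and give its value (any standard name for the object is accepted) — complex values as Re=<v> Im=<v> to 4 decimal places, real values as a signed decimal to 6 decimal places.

Gaunt coefficient, -0.126157

This is a Gaunt coefficient — the integral of a triple product of spherical harmonics over the sphere.
m-sum 0 ✓  L=8 even ✓  1≤3≤5 ✓
Π(2lᵢ+1) = 5×7×7 = 245
triangle coeff Δ(2,3,3) = 1/3780
Σ_t [0,2]: t=0:+1/24 t=1:−1/4 t=2:+1/24 = -1/6
(3j)²=4/105 [(2 3 3; 0 0 0)], sign=+1
Σ_t [0,2]: t=0:+1/16 t=1:−1/6 t=2:+1/96 = -3/32
(3j)²=3/140 [(2 3 3; 0 -1 1)], sign=-1
⇒ 4πI² = 1/5
I = (-1)√(1/5/(4π)) = -0.12615663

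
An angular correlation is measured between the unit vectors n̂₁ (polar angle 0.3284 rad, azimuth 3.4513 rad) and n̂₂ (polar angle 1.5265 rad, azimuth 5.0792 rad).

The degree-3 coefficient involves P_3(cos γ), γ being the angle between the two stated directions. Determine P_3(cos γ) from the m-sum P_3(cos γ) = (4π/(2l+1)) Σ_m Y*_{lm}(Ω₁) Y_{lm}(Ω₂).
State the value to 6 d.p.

-0.035256

Summing Y*_{l m}(θ₁,φ₁)·Y_{l m}(θ₂,φ₂) over m ∈ [−3, 3]; prefactor 4π/(2·3+1) = 1.795196:
  [-3]  conj(Y_{3,-3})(Ω₁) = (-0.008379, -0.011214) ; Y_{3,-3}(Ω₂) = (-0.370821, -0.188534) ; Δ = (0.000993, 0.005738)
  [-2]  conj(Y_{3,-2})(Ω₁) = (0.081935, 0.058422) ; Y_{3,-2}(Ω₂) = (-0.033548, 0.030242) ; Δ = (-0.004516, 0.000518)
  [-1]  conj(Y_{3,-1})(Ω₁) = (-0.345467, -0.110551) ; Y_{3,-1}(Ω₂) = (-0.114657, -0.298430) ; Δ = (0.006618, 0.115773)
  [+0]  conj(Y_{3,0})(Ω₁) = (0.522742, -0.000000) ; Y_{3,0}(Ω₂) = (-0.049413, 0.000000) ; Δ = (-0.025830, 0.000000)
  [+1]  conj(Y_{3,1})(Ω₁) = (0.345467, -0.110551) ; Y_{3,1}(Ω₂) = (0.114657, -0.298430) ; Δ = (0.006618, -0.115773)
  [+2]  conj(Y_{3,2})(Ω₁) = (0.081935, -0.058422) ; Y_{3,2}(Ω₂) = (-0.033548, -0.030242) ; Δ = (-0.004516, -0.000518)
  [+3]  conj(Y_{3,3})(Ω₁) = (0.008379, -0.011214) ; Y_{3,3}(Ω₂) = (0.370821, -0.188534) ; Δ = (0.000993, -0.005738)
Accumulated sum (-0.019639, 0.000000); after 4π/(2l+1) scaling, (-0.035256, 0.000000) ⇒ P_3 = -0.035256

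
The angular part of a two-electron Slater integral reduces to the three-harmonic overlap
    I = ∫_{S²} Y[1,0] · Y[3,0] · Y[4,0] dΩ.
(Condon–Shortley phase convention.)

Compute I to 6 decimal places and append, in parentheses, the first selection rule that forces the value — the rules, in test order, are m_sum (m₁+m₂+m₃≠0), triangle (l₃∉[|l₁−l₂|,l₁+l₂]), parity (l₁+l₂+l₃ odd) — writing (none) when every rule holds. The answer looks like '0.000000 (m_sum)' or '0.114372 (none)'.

0.246233 (none)

Checks pass: Σm=0; 8 even; l₃=4∈[2,4].
(2·1+1)(2·3+1)(2·4+1) = 189
Δ: 0! 2! 6! / 9! → 1/252
sum: t=0:+1/36 = 1/36
3j²(1 3 4; 0 0 0) = Δ·Π!·Σ² = 4/63  (sign +1)
(m-triple is (0,0,0) — same symbol as above.)
combine: 4πI² = 189·4/63·4/63 = 16/21
take √, sign +1: I = 0.24623252
No selection rule forces the value: the integral is nonzero (none).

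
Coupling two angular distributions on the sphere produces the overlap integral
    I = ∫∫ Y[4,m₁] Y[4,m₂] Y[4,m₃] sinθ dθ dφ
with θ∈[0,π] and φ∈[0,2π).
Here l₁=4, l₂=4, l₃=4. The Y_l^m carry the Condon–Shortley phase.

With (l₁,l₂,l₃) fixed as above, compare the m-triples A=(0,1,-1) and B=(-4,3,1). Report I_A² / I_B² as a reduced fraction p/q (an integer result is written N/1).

81/490

Same 4,4,4: normalisation and zero-m 3j drop out of the ratio.
A: Δ: 4! 4! 4! / 13! → 1/450450; sum: t=1:−1/864 t=2:+1/96 t=3:−1/144 t=4:+1/3456 = 1/384; 3j²(4 4 4; 0 1 -1) = Δ·Π!·Σ² = 9/2002  (sign -1)
B: Δ: 4! 4! 4! / 13! → 1/450450; sum: t=4:+1/3456 = 1/3456; 3j²(4 4 4; -4 3 1) = Δ·Π!·Σ² = 35/1287  (sign -1)
I_A²/I_B² = (9/2002)/(35/1287) = 81/490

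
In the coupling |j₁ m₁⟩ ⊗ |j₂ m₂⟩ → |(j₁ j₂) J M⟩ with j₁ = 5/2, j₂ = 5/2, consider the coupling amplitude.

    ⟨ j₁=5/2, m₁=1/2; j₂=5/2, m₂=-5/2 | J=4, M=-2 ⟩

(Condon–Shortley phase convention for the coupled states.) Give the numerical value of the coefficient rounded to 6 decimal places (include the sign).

+0.566947  (= +√(9/28))

j₁+j₂−J=1  J+j₁−j₂=4  J−j₁+j₂=4  j₁+j₂+J+1=10
(j₁±m₁, j₂±m₂, J±M) = (3,2,0,5,2,6)
P² = 20736/7
sum k=0..0:
  [0] +1/96 = 1/96
S = 1/96
C² = P²·S² = 9/28 ; C = +0.566947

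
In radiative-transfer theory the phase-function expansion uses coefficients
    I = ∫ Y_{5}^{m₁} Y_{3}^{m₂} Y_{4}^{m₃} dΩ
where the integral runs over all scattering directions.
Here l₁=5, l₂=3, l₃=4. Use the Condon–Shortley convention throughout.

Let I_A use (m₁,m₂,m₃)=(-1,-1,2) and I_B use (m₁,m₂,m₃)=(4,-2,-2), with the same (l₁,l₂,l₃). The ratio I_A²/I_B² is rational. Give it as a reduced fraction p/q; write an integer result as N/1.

1849/3360

Shared (l₁,l₂,l₃)=(5,3,4): N and (l;000)² cancel in I_A²/I_B².
A: Δ = 4!·6!·2!/13! = 1/180180; Racah Σ t=0..2: t=0:+1/34560 t=1:−1/720 t=2:+1/384 = 43/34560; ⇒ 3j(5 3 4; -1 -1 2)² = 1849/180180, sgn +1
B: Δ = 4!·6!·2!/13! = 1/180180; Racah Σ t=0..1: t=0:+1/2880 t=1:−1/8640 = 1/4320; ⇒ 3j(5 3 4; 4 -2 -2)² = 8/429, sgn +1
I_A²/I_B² = (1849/180180)/(8/429) = 1849/3360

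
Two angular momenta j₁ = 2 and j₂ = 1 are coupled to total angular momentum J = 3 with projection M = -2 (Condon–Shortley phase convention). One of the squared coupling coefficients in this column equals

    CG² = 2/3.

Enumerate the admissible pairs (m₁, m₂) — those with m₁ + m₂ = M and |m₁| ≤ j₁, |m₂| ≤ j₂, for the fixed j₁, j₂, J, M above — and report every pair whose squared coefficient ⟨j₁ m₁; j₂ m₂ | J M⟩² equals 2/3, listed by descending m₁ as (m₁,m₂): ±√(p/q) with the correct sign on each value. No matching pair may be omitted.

(-1,-1): +√(2/3)

Admissible pairs with m₁+m₂ = M = -2: (-2,0), (-1,-1)
  (m₁,m₂)=(-1,-1): CG² = 2/3, CG = +√(2/3)   ← matches the target
  (m₁,m₂)=(-2,0): CG² = 1/3, CG = +√(1/3)
Pairs with CG² = 2/3: (-1,-1): +√(2/3)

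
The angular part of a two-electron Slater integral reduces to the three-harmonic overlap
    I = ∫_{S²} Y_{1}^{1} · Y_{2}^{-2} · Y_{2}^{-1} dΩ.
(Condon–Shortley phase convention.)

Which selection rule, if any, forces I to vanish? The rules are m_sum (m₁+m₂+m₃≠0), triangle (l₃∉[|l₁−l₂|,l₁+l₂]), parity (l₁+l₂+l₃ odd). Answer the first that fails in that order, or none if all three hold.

m_sum

m₁+m₂+m₃ = 1 − 2 − 1 = -2  ✗
triangle: |1−2|=1 ≤ l₃=2 ≤ 1+2=3
parity: l₁+l₂+l₃ = 5 is odd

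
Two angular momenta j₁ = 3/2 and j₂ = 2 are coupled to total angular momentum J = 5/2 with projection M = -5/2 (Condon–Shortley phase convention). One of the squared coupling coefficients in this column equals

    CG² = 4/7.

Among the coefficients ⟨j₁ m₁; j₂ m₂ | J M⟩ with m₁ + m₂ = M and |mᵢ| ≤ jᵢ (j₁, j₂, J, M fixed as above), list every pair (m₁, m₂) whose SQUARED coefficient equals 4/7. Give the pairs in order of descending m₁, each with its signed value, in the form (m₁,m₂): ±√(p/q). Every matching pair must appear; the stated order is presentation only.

Admissible pairs with m₁+m₂ = M = -5/2: (-3/2,-1), (-1/2,-2)
  (m₁,m₂)=(-1/2,-2): CG² = 4/7, CG = +√(4/7)   ← matches the target
  (m₁,m₂)=(-3/2,-1): CG² = 3/7, CG = −√(3/7)
Pairs with CG² = 4/7: (-1/2,-2): +√(4/7)

(-1/2,-2): +√(4/7)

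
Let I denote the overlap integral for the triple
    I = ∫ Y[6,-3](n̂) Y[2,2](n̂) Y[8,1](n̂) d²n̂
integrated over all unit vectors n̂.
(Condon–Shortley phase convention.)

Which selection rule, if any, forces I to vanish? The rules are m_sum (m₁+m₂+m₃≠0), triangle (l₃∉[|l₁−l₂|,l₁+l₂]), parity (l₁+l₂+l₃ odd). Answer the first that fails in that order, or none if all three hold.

azimuthal sum: -3 + 2 + 1 = 0  ✓
4 ≤ 8 ≤ 8 (triangle on l)  ✓
L = 6 + 2 + 8 = 16 (even)  ✓

none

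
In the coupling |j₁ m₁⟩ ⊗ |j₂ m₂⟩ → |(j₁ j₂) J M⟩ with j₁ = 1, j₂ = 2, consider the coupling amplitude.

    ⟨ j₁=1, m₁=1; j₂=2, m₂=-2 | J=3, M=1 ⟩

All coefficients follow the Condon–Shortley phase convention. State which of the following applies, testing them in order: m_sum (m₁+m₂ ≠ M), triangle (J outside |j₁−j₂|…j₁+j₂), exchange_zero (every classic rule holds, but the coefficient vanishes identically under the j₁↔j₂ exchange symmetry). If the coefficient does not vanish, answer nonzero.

m_sum

m-sum: m₁+m₂ = 1+(-2) = -1, M = 1  ✗ ⇒ coefficient is 0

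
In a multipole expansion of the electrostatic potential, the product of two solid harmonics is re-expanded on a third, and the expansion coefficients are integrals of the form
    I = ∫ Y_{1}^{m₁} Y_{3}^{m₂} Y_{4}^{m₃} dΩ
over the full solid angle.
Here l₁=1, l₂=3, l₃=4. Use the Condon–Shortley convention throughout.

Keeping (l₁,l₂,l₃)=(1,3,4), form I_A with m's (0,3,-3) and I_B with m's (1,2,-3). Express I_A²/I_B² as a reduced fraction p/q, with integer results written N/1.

Shared (l₁,l₂,l₃)=(1,3,4): N and (l;000)² cancel in I_A²/I_B².
A: Δ = 0!·2!·6!/9! = 1/252; Racah Σ t=0..0: t=0:+1/720 = 1/720; ⇒ 3j(1 3 4; 0 3 -3)² = 1/36, sgn -1
B: Δ = 0!·2!·6!/9! = 1/252; Racah Σ t=0..0: t=0:+1/240 = 1/240; ⇒ 3j(1 3 4; 1 2 -3)² = 1/12, sgn -1
I_A²/I_B² = (1/36)/(1/12) = 1/3

1/3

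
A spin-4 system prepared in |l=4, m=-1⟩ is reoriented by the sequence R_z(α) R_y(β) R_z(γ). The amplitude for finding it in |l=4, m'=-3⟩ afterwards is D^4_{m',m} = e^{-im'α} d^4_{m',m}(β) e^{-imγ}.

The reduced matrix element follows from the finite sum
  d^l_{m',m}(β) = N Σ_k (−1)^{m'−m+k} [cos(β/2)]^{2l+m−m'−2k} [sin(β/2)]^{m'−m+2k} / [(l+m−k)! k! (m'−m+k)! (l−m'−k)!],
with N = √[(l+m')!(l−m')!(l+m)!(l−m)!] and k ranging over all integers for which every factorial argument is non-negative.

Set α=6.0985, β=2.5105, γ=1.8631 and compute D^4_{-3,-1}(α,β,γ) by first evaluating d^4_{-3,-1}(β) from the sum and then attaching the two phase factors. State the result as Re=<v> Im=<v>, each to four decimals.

D^4_{-3,-1}(6.0985,2.5105,1.8631) = e^{-i·-3·6.0985}·d^4_{-3,-1}(2.5105)·e^{-i·-1·1.8631}. Compute d first:
Half-angle: c=0.310336, s=0.950627. N=√(1·5040·6·120)=1904.940944
Admissible k: 2..3 (factorial args all ≥0)
  k=2: (−1)^0·1904.9409/(240)·0.3103^6·0.9506^2 = +0.006407
  k=3: (−1)^1·1904.9409/(144)·0.3103^4·0.9506^4 = -0.100205
d^4_{-3,-1}(2.5105) = +0.006407 -0.100205 = -0.093797
Phases: e^{-i·(-3)·6.0985}=+0.850398-0.526141i, e^{-i·(-1)·1.8631}=-0.288159+0.957583i ⇒ D=-0.024272-0.090602i

Re=-0.0243 Im=-0.0906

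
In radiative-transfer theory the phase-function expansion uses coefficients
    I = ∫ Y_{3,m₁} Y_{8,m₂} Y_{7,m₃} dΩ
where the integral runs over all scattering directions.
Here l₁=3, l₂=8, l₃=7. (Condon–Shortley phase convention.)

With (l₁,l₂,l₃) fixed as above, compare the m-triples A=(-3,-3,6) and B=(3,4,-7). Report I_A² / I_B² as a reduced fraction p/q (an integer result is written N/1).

l's match ⇒ only the (l;m) 3-j factors differ between A and B.
A: triangle coeff Δ(3,8,7) = 1/5290740; Σ_t [4,4]: t=4:+1/1916006400 = 1/1916006400; (3j)²=5/4522 [(3 8 7; -3 -3 6)], sign=-1
B: triangle coeff Δ(3,8,7) = 1/5290740; Σ_t [0,0]: t=0:+1/22992076800 = 1/22992076800; (3j)²=1/3876 [(3 8 7; 3 4 -7)], sign=+1
I_A²/I_B² = (5/4522)/(1/3876) = 30/7

30/7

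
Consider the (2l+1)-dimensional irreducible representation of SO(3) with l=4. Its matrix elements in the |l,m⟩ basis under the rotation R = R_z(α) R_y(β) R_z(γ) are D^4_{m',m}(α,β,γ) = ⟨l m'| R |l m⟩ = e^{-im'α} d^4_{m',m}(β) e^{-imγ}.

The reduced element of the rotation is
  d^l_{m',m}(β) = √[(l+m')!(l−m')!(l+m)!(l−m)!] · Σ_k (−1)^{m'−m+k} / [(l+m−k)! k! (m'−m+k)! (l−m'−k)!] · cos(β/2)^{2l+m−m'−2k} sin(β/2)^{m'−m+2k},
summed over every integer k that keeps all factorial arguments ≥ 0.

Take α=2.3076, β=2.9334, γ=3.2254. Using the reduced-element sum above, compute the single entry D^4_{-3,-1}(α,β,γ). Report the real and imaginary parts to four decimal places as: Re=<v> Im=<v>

Re=0.0011 Im=0.0010

First d^4_{-3,-1}(β=2.9334), then the phase factors e^{-i(-3)α} and e^{-i(-1)γ}:
With c≡cos(β/2)=0.103908 and s≡sin(β/2)=0.994587, N=[1·5040·6·120]^{1/2}=1904.940944
k∈{2,3} keeps every argument non-negative
  k=2: (−1)^0·1904.9409/(240)·0.1039^6·0.9946^2 = +0.000010
  k=3: (−1)^1·1904.9409/(144)·0.1039^4·0.9946^4 = -0.001509
d^4_{-3,-1}(2.9334) = +0.000010 -0.001509 = -0.001499
D = (+0.802326+0.596886i)·(-0.001499)·(-0.996490-0.083709i) = +0.001124+0.000992i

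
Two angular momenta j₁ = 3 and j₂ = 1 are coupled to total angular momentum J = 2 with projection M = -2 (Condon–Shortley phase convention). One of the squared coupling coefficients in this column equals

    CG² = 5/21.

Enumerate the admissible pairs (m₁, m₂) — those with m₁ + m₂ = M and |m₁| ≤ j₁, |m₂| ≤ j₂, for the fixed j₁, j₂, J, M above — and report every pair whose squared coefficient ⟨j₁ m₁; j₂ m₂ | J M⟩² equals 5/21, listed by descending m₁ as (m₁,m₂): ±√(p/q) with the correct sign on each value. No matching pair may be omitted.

Admissible pairs with m₁+m₂ = M = -2: (-3,1), (-2,0), (-1,-1)
  (m₁,m₂)=(-1,-1): CG² = 1/21, CG = +√(1/21)
  (m₁,m₂)=(-2,0): CG² = 5/21, CG = −√(5/21)   ← matches the target
  (m₁,m₂)=(-3,1): CG² = 5/7, CG = +√(5/7)
Pairs with CG² = 5/21: (-2,0): −√(5/21)

(-2,0): −√(5/21)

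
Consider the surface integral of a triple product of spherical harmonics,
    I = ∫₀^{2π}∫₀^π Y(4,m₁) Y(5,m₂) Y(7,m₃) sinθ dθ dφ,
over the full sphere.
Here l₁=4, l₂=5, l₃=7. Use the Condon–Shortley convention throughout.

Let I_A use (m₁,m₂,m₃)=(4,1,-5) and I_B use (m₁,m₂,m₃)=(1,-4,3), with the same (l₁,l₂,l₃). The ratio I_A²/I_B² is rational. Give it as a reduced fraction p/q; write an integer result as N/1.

l's match ⇒ only the (l;m) 3-j factors differ between A and B.
A: triangle coeff Δ(4,5,7) = 1/6126120; Σ_t [0,0]: t=0:+1/2073600 = 1/2073600; (3j)²=28/1105 [(4 5 7; 4 1 -5)], sign=+1
B: triangle coeff Δ(4,5,7) = 1/6126120; Σ_t [0,1]: t=0:+1/362880 t=1:−1/1935360 = 13/5806080; (3j)²=195/10472 [(4 5 7; 1 -4 3)], sign=+1
I_A²/I_B² = (28/1105)/(195/10472) = 17248/12675

17248/12675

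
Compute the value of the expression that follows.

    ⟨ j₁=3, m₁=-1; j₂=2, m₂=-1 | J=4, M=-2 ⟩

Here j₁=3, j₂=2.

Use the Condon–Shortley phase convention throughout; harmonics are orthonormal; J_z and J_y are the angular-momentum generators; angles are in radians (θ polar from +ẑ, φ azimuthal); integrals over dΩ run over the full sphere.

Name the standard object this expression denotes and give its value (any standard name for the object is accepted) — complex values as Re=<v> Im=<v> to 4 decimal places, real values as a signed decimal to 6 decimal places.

This is a Clebsch–Gordan (vector-coupling) coefficient.
j₁+j₂−J=1  J+j₁−j₂=5  J−j₁+j₂=3  j₁+j₂+J+1=10
(j₁±m₁, j₂±m₂, J±M) = (2,4,1,3,2,6)
P² = 5184/7
sum k=0..1:
  [0] +1/48 = 1/48
  [1] −1/72 = -1/72
S = 1/144
C² = P²·S² = 1/28 ; C = +0.188982

Clebsch–Gordan coefficient, +√(1/28) ≈ +0.188982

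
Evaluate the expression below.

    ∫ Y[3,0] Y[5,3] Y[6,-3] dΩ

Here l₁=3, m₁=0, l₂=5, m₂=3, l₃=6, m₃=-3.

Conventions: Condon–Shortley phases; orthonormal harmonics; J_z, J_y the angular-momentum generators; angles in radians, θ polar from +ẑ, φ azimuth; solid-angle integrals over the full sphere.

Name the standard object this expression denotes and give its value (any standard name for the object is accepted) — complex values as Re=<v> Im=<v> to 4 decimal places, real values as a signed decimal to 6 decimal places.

Gaunt coefficient, +0.036034

This is a Gaunt coefficient — the integral of a triple product of spherical harmonics over the sphere.
Rules hold: Σm=0, L=14 even, 2≤6≤8.
N = 7·11·13 = 1001
Δ = 2!·4!·8!/15! = 1/675675
Racah Σ t=0..2: t=0:+1/8640 t=1:−1/2304 t=2:+1/8640 = -7/34560
⇒ 3j(3 5 6; 0 0 0)² = 7/429, sgn -1
Racah Σ t=0..2: t=0:+1/483840 t=1:−1/20160 t=2:+1/17280 = 1/96768
⇒ 3j(3 5 6; 0 3 -3)² = 1/1001, sgn -1
4πI² = N·(3j₀)²·(3jₘ)² = 7/429
I = +1·√(0.016317/4π) = 0.03603425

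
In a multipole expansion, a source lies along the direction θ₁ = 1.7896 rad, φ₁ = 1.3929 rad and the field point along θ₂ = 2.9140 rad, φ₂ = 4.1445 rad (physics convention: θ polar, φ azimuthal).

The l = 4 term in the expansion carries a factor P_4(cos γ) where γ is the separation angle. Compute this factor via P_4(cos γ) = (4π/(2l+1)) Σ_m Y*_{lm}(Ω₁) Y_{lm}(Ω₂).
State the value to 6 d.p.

Summing Y*_{l m}(θ₁,φ₁)·Y_{l m}(θ₂,φ₂) over m ∈ [−4, 4]; prefactor 4π/(2·4+1) = 1.396263:
  m=-4: (0.30431 - 0.26240j) × (-0.00074 + 0.00088j) = 0.00000 + 0.00046j  (running Σ = 0.00000 + 0.00046j)
  m=-3: (0.12856 + 0.21757j) × (-0.01388 - 0.00186j) = -0.00138 - 0.00326j  (running Σ = -0.00138 - 0.00280j)
  m=-2: (0.20025 - 0.07441j) × (-0.04051 - 0.08716j) = -0.01460 - 0.01444j  (running Σ = -0.01597 - 0.01724j)
  m=-1: (0.04737 + 0.26344j) × (0.20380 - 0.31943j) = 0.09380 + 0.03856j  (running Σ = 0.07783 + 0.02132j)
  m=0: (0.17605 + 0.00000j) × (0.64046 + 0.00000j) = 0.11275 + 0.00000j  (running Σ = 0.19058 + 0.02132j)
  m=1: (-0.04737 + 0.26344j) × (-0.20380 - 0.31943j) = 0.09380 - 0.03856j  (running Σ = 0.28439 - 0.01724j)
  m=2: (0.20025 + 0.07441j) × (-0.04051 + 0.08716j) = -0.01460 + 0.01444j  (running Σ = 0.26979 - 0.00280j)
  m=3: (-0.12856 + 0.21757j) × (0.01388 - 0.00186j) = -0.00138 + 0.00326j  (running Σ = 0.26841 + 0.00046j)
  m=4: (0.30431 + 0.26240j) × (-0.00074 - 0.00088j) = 0.00000 - 0.00046j  (running Σ = 0.26841 + 0.00000j)
Total Σ_m = 0.26841 + 0.00000j. Multiply by 1.396263: 0.37477 + 0.00000j. P_4(cos γ) = 0.374775

0.374775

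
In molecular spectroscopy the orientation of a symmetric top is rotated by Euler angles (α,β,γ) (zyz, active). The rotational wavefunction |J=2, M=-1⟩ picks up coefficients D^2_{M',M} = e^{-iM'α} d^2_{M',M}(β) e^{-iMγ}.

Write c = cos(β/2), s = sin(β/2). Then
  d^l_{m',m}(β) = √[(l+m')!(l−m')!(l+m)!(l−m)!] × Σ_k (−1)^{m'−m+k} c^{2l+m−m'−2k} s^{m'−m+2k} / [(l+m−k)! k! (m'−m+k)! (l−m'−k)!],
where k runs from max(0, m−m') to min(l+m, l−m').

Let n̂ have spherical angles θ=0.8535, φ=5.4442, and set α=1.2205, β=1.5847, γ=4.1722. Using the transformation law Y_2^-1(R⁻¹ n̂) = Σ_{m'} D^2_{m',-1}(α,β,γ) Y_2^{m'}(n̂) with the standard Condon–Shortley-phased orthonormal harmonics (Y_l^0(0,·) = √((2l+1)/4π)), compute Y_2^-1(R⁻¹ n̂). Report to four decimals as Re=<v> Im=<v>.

Re=-0.2540 Im=-0.0609

Need the full column D^2_{m',-1} for m'=−2..2 at α=1.2205, β=1.5847, γ=4.1722.
cos(β/2)=0.702174, sin(β/2)=0.712005
d^2_{-2,-1}: single k=1 term ⇒ +0.493001;  D = +0.466397+0.159760i
d^2_{-1,-1}: k∈[0..1] ⇒ +0.243097 -0.749855 = -0.506758;  D = -0.318769+0.393942i
d^2_{0,-1}: k∈[0..1] ⇒ -0.603800 +0.620826 = +0.017026;  D = -0.008757-0.014602i
d^2_{1,-1}: k∈[0..1] ⇒ +0.749855 -0.257000 = +0.492855;  D = -0.483996+0.093028i
d^2_{2,-1}: single k=0 term ⇒ -0.506903;  D = +0.080961-0.500395i
Y_2^{m'}(θ=0.8535,φ=5.4442) and Σ D·Y over m':
  (+0.4664+0.1598i)·(-0.0235+0.2181i)  (-0.3188+0.3939i)·(+0.2557+0.2847i)  (-0.0088-0.0146i)·(+0.0935+0.0000i)  (-0.4840+0.0930i)·(-0.2557+0.2847i)  (+0.0810-0.5004i)·(-0.0235-0.2181i)
Y_2^-1(R⁻¹ n̂) = -0.254038-0.060913i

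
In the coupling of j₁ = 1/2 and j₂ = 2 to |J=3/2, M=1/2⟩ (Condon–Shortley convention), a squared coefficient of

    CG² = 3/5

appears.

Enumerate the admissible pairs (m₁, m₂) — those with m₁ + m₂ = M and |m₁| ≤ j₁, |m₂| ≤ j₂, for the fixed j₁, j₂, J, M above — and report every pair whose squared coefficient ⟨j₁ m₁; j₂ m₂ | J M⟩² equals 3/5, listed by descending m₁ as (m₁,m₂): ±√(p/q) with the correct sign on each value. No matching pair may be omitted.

(-1/2,1): −√(3/5)

Admissible pairs with m₁+m₂ = M = 1/2: (-1/2,1), (1/2,0)
  (m₁,m₂)=(1/2,0): CG² = 2/5, CG = +√(2/5)
  (m₁,m₂)=(-1/2,1): CG² = 3/5, CG = −√(3/5)   ← matches the target
Pairs with CG² = 3/5: (-1/2,1): −√(3/5)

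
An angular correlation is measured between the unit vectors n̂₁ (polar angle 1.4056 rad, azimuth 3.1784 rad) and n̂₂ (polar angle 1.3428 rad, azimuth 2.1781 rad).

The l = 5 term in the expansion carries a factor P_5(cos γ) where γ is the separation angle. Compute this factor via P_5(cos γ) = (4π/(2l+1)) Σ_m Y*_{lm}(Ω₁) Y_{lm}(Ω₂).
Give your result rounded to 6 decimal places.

-0.043216

Summing Y*_{l m}(θ₁,φ₁)·Y_{l m}(θ₂,φ₂) over m ∈ [−5, 5]; prefactor 4π/(2·5+1) = 1.142397:
  m=-5: (-0.426069, -0.079310) × (-0.042698, 0.404860) = (0.050301, -0.169112)  (running Σ = (0.050301, -0.169112))
  m=-4: (0.226011, 0.033518) × (-0.226068, -0.195249) = (-0.044549, -0.051706)  (running Σ = (0.005752, -0.220817))
  m=-3: (0.249672, 0.027682) × (-0.167328, 0.042924) = (-0.042965, 0.006085)  (running Σ = (-0.037213, -0.214732))
  m=-2: (-0.248488, -0.018325) × (0.107325, -0.288464) = (-0.031955, 0.069713)  (running Σ = (-0.069168, -0.145019))
  m=-1: (-0.201031, -0.007403) × (-0.060459, -0.087002) = (0.011510, 0.017938)  (running Σ = (-0.057658, -0.127082))
  m=0: (0.252961, -0.000000) × (0.306323, 0.000000) = (0.077488, 0.000000)  (running Σ = (0.019829, -0.127082))
  m=1: (0.201031, -0.007403) × (0.060459, -0.087002) = (0.011510, -0.017938)  (running Σ = (0.031339, -0.145019))
  m=2: (-0.248488, 0.018325) × (0.107325, 0.288464) = (-0.031955, -0.069713)  (running Σ = (-0.000616, -0.214732))
  m=3: (-0.249672, 0.027682) × (0.167328, 0.042924) = (-0.042965, -0.006085)  (running Σ = (-0.043581, -0.220817))
  m=4: (0.226011, -0.033518) × (-0.226068, 0.195249) = (-0.044549, 0.051706)  (running Σ = (-0.088131, -0.169112))
  m=5: (0.426069, -0.079310) × (0.042698, 0.404860) = (0.050301, 0.169112)  (running Σ = (-0.037829, 0.000000))
Σ over m = (-0.037829, 0.000000); ×(4π/11) → (-0.043216, 0.000000). Real part: -0.043216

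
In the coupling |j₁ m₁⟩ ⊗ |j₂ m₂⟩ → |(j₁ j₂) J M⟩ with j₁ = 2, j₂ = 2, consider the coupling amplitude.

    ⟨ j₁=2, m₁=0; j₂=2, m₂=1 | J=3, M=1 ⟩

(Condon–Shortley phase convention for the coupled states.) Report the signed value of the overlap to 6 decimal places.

j₁+j₂−J=1  J+j₁−j₂=3  J−j₁+j₂=3  j₁+j₂+J+1=8
(j₁±m₁, j₂±m₂, J±M) = (2,2,3,1,4,2)
P² = 36/5
sum k=0..1:
  [0] +1/12 = 1/12
  [1] −1/4 = -1/4
S = -1/6
C² = P²·S² = 1/5 ; C = -0.447214

−√(1/5) ≈ -0.447214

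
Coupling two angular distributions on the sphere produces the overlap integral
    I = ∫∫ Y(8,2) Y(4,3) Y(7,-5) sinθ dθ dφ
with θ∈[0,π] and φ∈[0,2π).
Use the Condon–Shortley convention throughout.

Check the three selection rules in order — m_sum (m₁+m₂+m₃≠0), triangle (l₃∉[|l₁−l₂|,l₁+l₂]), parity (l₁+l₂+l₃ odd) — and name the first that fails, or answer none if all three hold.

Σmᵢ = 0  ✓
l₃∈[|l₁−l₂|,l₁+l₂]=[4,12], have l₃=7  ✓
Σlᵢ = 19 ⇒ odd  ✗

parity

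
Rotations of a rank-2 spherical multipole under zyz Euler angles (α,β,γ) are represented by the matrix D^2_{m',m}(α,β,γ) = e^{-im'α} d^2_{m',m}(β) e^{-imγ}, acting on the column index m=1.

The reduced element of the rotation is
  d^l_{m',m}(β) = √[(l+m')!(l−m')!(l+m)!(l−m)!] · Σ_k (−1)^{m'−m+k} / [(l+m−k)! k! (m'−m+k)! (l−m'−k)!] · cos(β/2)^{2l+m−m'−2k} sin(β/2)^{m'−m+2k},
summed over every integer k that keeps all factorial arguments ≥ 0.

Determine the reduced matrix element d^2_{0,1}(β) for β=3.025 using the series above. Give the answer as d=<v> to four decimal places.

d^2_{0,1}(β=3.0250) via the finite sum:
c=cos(3.025000/2)=0.058263, s=sin(3.025000/2)=0.998301; N=√[2·2·6·1]=4.898979
k: max(0,(1)−(0))=1 … min(2+(1),2−(0))=2
  k=1: (−1)^0·4.8990/(2)·0.0583^3·0.9983^1 = +0.000484
  k=2: (−1)^1·4.8990/(2)·0.0583^1·0.9983^3 = -0.141989
d^2_{0,1}(3.0250) = +0.000484 -0.141989 = -0.141506

d=-0.1415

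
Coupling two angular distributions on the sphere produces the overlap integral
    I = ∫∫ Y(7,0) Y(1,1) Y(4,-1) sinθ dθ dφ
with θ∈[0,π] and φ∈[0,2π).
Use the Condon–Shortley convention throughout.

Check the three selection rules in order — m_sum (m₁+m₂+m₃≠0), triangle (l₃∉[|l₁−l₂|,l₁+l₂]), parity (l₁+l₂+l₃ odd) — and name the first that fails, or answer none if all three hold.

triangle

Σmᵢ = 0  ✓
l₃∈[|l₁−l₂|,l₁+l₂]=[6,8] required, l₃=4 fails  ✗
Σlᵢ = 12 ⇒ even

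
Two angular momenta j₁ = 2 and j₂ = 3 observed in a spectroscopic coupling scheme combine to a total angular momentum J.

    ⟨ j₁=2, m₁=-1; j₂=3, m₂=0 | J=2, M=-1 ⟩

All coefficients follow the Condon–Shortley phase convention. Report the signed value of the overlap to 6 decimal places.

+0.534522  (= +√(2/7))

triangle: 3!*1!*3!/8! = 36/40320
(j±m)!: 1!*3!*3!*3!*1!*3! = 1296
prefactor² = (2J+1)*Δ*N² = 81/14
  k=2: +1/(2!*1!*1!*1!*0!*2!) = 1/4
  k=3: −1/(3!*0!*0!*0!*1!*3!) = -1/36
Σ = 2/9  ⇒  CG² = 81/14*(2/9)² = 2/7
CG = +√(2/7) = +0.534522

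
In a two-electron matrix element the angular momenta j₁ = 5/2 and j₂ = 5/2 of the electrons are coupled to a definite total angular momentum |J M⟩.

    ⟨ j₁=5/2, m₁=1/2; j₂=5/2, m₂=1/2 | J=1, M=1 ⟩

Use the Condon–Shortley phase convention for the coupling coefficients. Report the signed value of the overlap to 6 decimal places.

triangle: 4!×1!×1!/7! = 24/5040
(j±m)!: 3!×2!×3!×2!×2!×0! = 288
prefactor² = (2J+1)×Δ×N² = 144/35
  k=2: +1/(2!×2!×0!×1!×1!×0!) = 1/4
Σ = 1/4  ⇒  CG² = 144/35×(1/4)² = 9/35
CG = +√(9/35) = +0.507093

+√(9/35) = +0.507093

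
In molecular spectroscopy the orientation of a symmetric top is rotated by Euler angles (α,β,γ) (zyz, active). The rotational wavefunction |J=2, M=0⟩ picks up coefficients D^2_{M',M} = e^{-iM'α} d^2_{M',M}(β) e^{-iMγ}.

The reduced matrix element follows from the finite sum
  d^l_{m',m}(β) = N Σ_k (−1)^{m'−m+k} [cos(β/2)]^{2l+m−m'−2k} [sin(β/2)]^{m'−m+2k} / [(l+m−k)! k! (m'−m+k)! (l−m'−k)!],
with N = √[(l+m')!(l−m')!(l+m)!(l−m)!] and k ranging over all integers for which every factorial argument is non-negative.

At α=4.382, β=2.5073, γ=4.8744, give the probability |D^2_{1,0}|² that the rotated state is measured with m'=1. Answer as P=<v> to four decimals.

P=0.3418

First d^2_{1,0}(β=2.5073), then the phase factors e^{-i(1)α} and e^{-i(0)γ}:
With c≡cos(β/2)=0.311856 and s≡sin(β/2)=0.950129, N=[6·1·2·2]^{1/2}=4.898979
k: max(0,(0)−(1))=0 … min(2+(0),2−(1))=1
  k=0: (−1)^1·4.8990/(2)·0.3119^3·0.9501^1 = -0.070587
  k=1: (−1)^2·4.8990/(2)·0.3119^1·0.9501^3 = +0.655207
d^2_{1,0}(2.5073) = -0.070587 +0.655207 = +0.584620
|D^2_{1,0}|² = |d^2_{1,0}(β)|² = (+0.584620)² = 0.341781 (the z-rotation phases have unit modulus)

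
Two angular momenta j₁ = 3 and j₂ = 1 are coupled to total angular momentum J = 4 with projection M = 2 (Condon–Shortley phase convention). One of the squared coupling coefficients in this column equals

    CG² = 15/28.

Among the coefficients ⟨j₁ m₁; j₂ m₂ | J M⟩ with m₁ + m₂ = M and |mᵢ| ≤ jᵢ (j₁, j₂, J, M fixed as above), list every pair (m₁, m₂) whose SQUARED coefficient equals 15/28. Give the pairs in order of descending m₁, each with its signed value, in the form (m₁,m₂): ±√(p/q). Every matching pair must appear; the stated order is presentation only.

(1,1): +√(15/28)

Admissible pairs with m₁+m₂ = M = 2: (1,1), (2,0), (3,-1)
  (m₁,m₂)=(3,-1): CG² = 1/28, CG = +√(1/28)
  (m₁,m₂)=(2,0): CG² = 3/7, CG = +√(3/7)
  (m₁,m₂)=(1,1): CG² = 15/28, CG = +√(15/28)   ← matches the target
Pairs with CG² = 15/28: (1,1): +√(15/28)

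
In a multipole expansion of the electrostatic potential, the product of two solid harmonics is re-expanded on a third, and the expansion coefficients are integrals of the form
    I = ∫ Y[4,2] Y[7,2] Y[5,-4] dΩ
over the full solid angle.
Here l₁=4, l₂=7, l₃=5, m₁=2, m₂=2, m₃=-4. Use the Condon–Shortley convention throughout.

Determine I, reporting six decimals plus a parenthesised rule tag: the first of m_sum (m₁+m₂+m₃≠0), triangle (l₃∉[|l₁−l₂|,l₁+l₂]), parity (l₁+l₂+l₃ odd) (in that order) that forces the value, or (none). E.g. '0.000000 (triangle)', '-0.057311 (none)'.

m-sum 0 ✓  L=16 even ✓  3≤5≤11 ✓
Π(2lᵢ+1) = 9×15×11 = 1485
triangle coeff Δ(4,7,5) = 1/6126120
Σ_t [2,4]: t=2:+1/69120 t=3:−1/20736 t=4:+1/69120 = -1/51840
(3j)²=280/21879 [(4 7 5; 0 0 0)], sign=+1
Σ_t [1,2]: t=1:−1/4838400 t=2:+1/483840 = 1/537600
(3j)²=2187/170170 [(4 7 5; 2 2 -4)], sign=-1
⇒ 4πI² = 131220/537251
I = (-1)√(131220/537251/(4π)) = -0.13941403
No selection rule forces the value: the integral is nonzero (none).

-0.139414 (none)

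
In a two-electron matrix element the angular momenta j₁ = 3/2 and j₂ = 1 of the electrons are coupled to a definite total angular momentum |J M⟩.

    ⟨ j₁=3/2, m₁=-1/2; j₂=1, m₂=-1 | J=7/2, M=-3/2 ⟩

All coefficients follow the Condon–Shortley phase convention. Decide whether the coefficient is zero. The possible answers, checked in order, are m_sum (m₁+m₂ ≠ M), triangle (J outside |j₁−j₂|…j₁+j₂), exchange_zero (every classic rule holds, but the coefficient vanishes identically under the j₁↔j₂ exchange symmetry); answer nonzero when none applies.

m-sum: m₁+m₂ = -1/2+(-1) = -3/2, M = -3/2  ✓
triangle: need |j₁−j₂| ≤ J ≤ j₁+j₂, i.e. J ∈ [1/2, 5/2]; J = 7/2 is outside ✗ ⇒ coefficient is 0

triangle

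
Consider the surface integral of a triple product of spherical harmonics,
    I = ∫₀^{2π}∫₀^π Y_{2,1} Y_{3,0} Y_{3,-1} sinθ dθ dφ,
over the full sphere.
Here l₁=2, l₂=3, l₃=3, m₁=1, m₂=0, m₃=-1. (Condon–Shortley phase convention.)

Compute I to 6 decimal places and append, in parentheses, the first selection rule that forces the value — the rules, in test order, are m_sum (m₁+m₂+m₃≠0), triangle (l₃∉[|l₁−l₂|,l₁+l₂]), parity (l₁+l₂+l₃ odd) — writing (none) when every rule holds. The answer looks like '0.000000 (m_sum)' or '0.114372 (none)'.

Checks pass: Σm=0; 8 even; l₃=3∈[1,5].
(2·2+1)(2·3+1)(2·3+1) = 245
Δ: 2! 2! 4! / 9! → 1/3780
sum: t=0:+1/24 t=1:−1/4 t=2:+1/24 = -1/6
3j²(2 3 3; 0 0 0) = Δ·Π!·Σ² = 4/105  (sign +1)
sum: t=0:+1/12 t=1:−1/8 = -1/24
3j²(2 3 3; 1 0 -1) = Δ·Π!·Σ² = 1/210  (sign -1)
combine: 4πI² = 245·4/105·1/210 = 2/45
take √, sign -1: I = -0.05947080
No selection rule forces the value: the integral is nonzero (none).

-0.059471 (none)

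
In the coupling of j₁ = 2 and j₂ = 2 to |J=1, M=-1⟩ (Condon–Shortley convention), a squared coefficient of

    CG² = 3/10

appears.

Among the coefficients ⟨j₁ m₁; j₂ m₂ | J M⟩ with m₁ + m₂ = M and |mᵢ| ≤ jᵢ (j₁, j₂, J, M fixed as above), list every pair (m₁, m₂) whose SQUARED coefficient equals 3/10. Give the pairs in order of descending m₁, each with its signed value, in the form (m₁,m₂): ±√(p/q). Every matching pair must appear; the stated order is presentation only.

(0,-1): −√(3/10); (-1,0): +√(3/10)

Admissible pairs with m₁+m₂ = M = -1: (-2,1), (-1,0), (0,-1), (1,-2)
  (m₁,m₂)=(1,-2): CG² = 1/5, CG = +√(1/5)
  (m₁,m₂)=(0,-1): CG² = 3/10, CG = −√(3/10)   ← matches the target
  (m₁,m₂)=(-1,0): CG² = 3/10, CG = +√(3/10)   ← matches the target
  (m₁,m₂)=(-2,1): CG² = 1/5, CG = −√(1/5)
Pairs with CG² = 3/10: (0,-1): −√(3/10); (-1,0): +√(3/10)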